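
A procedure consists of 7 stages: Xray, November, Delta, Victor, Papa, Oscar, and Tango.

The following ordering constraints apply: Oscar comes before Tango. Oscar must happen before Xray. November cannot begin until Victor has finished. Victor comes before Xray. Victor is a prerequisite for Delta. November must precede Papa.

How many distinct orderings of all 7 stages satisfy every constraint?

The stages with no prerequisites are Victor, Oscar; any of them can be placed first.
Systematically extending each partial ordering one stage at a time and counting, there are 192 complete orderings.

192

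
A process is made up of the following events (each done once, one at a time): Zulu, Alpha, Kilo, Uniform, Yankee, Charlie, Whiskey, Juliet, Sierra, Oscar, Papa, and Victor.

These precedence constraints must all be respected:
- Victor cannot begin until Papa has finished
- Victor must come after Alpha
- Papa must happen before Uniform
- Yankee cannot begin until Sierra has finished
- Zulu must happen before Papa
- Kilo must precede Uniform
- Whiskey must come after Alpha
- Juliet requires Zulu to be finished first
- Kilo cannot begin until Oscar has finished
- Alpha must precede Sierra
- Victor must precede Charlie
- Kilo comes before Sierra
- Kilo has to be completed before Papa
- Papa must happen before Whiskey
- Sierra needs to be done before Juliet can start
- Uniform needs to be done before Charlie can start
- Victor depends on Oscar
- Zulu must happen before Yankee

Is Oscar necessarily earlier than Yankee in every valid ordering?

Following the dependencies: Oscar → Kilo → Sierra → Yankee.
That forces Oscar before Yankee in every valid schedule.

Yes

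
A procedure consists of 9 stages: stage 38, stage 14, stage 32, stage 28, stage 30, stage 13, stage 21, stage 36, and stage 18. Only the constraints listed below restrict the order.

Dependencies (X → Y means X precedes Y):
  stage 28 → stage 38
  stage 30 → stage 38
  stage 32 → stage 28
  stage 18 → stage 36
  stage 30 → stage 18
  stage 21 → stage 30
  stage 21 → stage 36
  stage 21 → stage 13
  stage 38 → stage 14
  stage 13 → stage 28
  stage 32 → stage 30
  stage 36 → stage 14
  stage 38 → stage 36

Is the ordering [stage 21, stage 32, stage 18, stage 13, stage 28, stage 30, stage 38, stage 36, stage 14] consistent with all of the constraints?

Here stage 30 comes after stage 18.
Since stage 30 is required before stage 18, the ordering is invalid.

No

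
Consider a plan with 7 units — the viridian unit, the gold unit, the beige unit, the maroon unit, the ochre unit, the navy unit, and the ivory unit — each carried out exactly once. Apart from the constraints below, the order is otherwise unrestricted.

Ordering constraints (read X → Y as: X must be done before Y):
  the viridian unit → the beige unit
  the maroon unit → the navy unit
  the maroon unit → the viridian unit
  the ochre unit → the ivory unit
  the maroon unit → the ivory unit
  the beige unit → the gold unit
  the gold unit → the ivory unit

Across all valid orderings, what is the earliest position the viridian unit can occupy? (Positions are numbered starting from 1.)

2

Working backwards through the constraints from the viridian unit, its only required predecessor is the maroon unit.
So at minimum 1 unit comes before the viridian unit, putting the viridian unit no earlier than position 2. That position is achievable by scheduling exactly that predecessor first.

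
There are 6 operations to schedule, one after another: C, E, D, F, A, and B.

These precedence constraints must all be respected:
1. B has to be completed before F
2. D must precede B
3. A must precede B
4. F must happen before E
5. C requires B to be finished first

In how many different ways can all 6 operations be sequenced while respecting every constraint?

2 operations have no prerequisites (D, A), so any of them could come first.
Enumerating by repeatedly choosing an available operation (one whose prerequisites are all placed) gives 6 distinct complete orderings.

6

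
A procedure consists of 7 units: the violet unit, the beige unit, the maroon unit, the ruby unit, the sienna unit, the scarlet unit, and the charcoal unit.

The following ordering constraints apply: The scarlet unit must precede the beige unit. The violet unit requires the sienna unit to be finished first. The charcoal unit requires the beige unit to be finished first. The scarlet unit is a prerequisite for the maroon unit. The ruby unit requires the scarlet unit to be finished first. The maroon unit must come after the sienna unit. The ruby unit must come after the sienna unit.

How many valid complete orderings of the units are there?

162

The units with no prerequisites are the sienna unit, the scarlet unit; any of them can be placed first.
Systematically extending each partial ordering one unit at a time and counting, there are 162 complete orderings.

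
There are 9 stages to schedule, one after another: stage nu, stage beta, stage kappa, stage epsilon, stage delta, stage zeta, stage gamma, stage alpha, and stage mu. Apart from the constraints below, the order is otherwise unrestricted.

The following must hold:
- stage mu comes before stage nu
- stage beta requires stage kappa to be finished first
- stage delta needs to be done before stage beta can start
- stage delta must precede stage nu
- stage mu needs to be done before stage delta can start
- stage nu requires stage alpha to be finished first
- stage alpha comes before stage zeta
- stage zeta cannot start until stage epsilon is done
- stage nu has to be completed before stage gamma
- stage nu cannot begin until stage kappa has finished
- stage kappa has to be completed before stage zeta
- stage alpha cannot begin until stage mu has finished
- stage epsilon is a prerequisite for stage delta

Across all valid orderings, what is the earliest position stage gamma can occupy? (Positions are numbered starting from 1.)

7

Working backwards through the constraints from stage gamma, its full set of required predecessors is stage nu, stage kappa, stage epsilon, stage delta, stage alpha, stage mu — 6 of them.
With 6 mandatory predecessors, the earliest stage gamma can sit is position 6+1 = 7, and placing just those 6 first achieves it.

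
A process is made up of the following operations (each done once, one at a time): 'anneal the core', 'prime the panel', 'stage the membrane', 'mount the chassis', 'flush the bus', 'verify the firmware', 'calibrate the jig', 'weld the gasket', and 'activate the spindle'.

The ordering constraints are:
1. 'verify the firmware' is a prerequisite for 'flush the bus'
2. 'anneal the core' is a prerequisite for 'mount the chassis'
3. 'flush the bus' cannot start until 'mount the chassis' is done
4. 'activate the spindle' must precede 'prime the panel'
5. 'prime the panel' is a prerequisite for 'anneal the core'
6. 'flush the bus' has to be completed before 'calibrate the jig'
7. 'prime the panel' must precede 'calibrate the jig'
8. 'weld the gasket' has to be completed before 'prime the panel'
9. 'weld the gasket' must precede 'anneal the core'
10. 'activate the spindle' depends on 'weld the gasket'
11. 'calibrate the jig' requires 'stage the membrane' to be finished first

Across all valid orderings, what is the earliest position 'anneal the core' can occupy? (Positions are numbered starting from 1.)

4

Working backwards through the constraints from 'anneal the core', its full set of required predecessors is 'prime the panel', 'weld the gasket', 'activate the spindle' — 3 of them.
So at minimum 3 operations come before 'anneal the core', putting 'anneal the core' no earlier than position 4. That position is achievable by scheduling exactly those predecessors first.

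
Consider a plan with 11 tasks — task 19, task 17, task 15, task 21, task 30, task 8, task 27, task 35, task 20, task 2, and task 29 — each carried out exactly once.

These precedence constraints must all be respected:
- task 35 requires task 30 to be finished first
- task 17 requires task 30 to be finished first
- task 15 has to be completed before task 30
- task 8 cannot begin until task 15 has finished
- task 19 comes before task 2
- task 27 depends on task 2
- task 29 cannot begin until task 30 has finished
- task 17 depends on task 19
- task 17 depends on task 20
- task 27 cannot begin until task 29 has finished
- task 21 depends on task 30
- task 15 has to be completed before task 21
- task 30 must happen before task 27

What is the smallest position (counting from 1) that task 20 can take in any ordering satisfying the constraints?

Task 20 has no prerequisites at all, so it can go in position 1.

1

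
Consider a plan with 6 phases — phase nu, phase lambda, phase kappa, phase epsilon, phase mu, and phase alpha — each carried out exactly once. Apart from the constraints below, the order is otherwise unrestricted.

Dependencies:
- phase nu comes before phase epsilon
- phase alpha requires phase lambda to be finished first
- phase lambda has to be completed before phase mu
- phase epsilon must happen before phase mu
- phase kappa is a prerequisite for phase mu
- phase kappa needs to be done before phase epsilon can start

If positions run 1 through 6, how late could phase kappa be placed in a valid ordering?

4

Following every chain forward from phase kappa, the phases that must come later are phase epsilon, phase mu — 2 of them.
With 2 mandatory successors out of 6 phases total, the latest slot for phase kappa is 6−2 = 4, and it's reachable by doing all non-successors before phase kappa.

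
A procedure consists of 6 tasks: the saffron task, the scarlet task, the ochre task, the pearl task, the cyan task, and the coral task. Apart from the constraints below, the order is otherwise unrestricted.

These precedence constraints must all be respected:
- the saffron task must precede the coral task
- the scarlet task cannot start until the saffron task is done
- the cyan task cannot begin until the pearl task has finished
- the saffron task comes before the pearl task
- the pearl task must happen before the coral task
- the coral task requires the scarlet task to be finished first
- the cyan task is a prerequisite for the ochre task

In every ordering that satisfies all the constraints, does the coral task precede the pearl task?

No

There is a chain the pearl task → the coral task, which puts the pearl task before the coral task.
So the coral task never precedes the pearl task.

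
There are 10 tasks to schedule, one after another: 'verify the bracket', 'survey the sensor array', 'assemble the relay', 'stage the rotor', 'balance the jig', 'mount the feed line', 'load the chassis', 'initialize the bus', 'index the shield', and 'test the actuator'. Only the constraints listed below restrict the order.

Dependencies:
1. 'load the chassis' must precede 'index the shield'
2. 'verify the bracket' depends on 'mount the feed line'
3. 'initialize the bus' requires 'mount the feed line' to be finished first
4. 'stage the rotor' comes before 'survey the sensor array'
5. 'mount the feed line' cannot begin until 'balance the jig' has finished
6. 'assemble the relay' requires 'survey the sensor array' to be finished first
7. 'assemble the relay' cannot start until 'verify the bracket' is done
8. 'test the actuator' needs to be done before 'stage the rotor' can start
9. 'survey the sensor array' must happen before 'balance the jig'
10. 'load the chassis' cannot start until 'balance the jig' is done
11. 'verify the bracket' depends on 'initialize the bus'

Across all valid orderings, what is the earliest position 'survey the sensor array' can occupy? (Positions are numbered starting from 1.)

3

Working backwards through the constraints from 'survey the sensor array', its full set of required predecessors is 'stage the rotor', 'test the actuator' — 2 of them.
With 2 mandatory predecessors, the earliest 'survey the sensor array' can sit is position 2+1 = 3, and placing just those 2 first achieves it.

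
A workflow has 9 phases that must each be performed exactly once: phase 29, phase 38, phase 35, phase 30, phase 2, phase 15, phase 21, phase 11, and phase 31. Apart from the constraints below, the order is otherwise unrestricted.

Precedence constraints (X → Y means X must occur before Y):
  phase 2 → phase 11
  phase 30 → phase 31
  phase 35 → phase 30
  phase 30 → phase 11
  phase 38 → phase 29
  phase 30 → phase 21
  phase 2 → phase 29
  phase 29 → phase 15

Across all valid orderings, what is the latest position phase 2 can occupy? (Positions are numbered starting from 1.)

6

Every phase that must follow phase 2 has to come after it. Tracing all chains starting from phase 2, those phases are: phase 29, phase 15, phase 11 — 3 in total.
So at least 3 phases follow phase 2, putting phase 2 no later than position 6. That position is achievable by scheduling everything else first.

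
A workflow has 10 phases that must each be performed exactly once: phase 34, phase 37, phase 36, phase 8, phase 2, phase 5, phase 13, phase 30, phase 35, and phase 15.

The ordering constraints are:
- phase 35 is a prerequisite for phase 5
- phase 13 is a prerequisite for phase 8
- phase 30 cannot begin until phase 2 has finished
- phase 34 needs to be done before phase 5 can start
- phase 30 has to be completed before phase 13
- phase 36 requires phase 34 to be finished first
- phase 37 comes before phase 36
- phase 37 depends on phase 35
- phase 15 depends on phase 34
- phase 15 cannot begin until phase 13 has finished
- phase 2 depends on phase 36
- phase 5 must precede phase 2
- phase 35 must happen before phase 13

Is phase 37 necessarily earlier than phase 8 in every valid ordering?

There is a constraint chain phase 37 → phase 36 → phase 2 → phase 30 → phase 13 → phase 8.
So phase 37 must precede phase 8 in any valid ordering.

Yes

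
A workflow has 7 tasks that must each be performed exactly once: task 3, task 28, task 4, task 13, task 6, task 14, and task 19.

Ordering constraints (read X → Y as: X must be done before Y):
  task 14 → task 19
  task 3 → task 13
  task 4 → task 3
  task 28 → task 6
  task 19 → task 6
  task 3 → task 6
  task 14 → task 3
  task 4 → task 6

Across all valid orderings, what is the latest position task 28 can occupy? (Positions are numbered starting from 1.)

Following the constraints forward from task 28, its only required successor is task 6.
With 1 mandatory successor out of 7 tasks total, the latest slot for task 28 is 7−1 = 6, and it's reachable by doing all non-successors before task 28.

6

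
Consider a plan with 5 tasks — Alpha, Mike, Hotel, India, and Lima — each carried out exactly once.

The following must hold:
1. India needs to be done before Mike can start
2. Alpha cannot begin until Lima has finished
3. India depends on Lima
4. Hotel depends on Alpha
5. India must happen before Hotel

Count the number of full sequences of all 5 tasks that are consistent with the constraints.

5

Lima is the only task with nothing required before it, so every ordering starts there.
Enumerating by repeatedly choosing an available task (one whose prerequisites are all placed) gives 5 distinct complete orderings.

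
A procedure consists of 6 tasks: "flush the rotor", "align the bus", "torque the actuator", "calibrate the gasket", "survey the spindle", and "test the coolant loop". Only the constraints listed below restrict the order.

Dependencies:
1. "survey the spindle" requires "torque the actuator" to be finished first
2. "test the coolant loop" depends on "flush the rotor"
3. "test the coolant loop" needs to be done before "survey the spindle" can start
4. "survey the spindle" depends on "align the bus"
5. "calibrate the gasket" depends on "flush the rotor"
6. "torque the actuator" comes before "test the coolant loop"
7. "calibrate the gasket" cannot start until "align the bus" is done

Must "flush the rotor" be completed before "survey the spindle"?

Yes

There is a constraint chain "flush the rotor" → "test the coolant loop" → "survey the spindle".
So "flush the rotor" must precede "survey the spindle" in any valid ordering.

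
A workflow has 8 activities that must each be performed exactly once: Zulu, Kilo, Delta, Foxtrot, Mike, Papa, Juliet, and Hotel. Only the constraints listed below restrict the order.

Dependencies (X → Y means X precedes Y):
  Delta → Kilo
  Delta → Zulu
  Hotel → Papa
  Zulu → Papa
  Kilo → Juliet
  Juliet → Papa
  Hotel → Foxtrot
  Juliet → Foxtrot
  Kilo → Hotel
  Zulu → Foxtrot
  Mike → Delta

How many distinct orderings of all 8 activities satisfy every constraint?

Only Mike has no prerequisites, so it must go first.
Counting all ways to extend the partial order to a total order gives 16.

16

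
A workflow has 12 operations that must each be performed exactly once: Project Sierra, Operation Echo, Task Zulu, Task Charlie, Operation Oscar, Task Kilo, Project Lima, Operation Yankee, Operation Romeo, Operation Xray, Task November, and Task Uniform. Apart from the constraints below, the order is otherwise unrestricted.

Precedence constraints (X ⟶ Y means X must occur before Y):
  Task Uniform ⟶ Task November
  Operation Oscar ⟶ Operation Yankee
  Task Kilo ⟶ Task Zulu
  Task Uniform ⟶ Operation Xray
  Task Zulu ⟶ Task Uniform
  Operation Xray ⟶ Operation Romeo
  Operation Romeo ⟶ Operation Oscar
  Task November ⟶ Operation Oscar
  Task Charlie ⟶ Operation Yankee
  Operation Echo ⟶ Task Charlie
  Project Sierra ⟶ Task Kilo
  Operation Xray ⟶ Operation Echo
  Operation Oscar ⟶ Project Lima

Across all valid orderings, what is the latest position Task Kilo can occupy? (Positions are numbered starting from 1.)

2

The operations that are forced after Task Kilo, directly or by a chain of constraints, are Operation Echo, Task Zulu, Task Charlie, Operation Oscar, Project Lima, Operation Yankee, Operation Romeo, Operation Xray, Task November, Task Uniform. That's 10 operations.
So at least 10 operations follow Task Kilo, putting Task Kilo no later than position 2. That position is achievable by scheduling everything else first.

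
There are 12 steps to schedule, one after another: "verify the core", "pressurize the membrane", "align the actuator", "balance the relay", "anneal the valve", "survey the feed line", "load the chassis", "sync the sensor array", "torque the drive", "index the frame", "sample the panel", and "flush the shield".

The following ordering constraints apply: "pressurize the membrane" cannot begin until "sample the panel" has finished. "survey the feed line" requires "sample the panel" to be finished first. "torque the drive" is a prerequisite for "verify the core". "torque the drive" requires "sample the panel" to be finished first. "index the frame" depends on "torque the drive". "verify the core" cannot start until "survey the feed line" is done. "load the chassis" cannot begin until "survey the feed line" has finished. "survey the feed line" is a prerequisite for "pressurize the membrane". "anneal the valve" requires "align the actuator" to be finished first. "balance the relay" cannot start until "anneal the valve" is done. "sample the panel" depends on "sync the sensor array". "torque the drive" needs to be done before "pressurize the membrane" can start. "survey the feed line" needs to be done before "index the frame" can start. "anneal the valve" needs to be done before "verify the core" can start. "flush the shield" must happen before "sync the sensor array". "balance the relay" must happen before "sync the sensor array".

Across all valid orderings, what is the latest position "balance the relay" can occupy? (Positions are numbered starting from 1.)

4

The steps that are forced after "balance the relay", directly or by a chain of constraints, are "verify the core", "pressurize the membrane", "survey the feed line", "load the chassis", "sync the sensor array", "torque the drive", "index the frame", "sample the panel". That's 8 steps.
So at least 8 steps follow "balance the relay", putting "balance the relay" no later than position 4. That position is achievable by scheduling everything else first.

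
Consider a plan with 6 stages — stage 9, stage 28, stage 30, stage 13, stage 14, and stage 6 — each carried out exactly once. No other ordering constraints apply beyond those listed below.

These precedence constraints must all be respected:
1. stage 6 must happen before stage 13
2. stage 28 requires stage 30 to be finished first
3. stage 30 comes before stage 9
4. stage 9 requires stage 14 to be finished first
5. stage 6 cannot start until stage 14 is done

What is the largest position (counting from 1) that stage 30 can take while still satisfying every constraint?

4

The stages that are forced after stage 30, directly or by a chain of constraints, are stage 9, stage 28. That's 2 stages.
So at least 2 stages follow stage 30, putting stage 30 no later than position 4. That position is achievable by scheduling everything else first.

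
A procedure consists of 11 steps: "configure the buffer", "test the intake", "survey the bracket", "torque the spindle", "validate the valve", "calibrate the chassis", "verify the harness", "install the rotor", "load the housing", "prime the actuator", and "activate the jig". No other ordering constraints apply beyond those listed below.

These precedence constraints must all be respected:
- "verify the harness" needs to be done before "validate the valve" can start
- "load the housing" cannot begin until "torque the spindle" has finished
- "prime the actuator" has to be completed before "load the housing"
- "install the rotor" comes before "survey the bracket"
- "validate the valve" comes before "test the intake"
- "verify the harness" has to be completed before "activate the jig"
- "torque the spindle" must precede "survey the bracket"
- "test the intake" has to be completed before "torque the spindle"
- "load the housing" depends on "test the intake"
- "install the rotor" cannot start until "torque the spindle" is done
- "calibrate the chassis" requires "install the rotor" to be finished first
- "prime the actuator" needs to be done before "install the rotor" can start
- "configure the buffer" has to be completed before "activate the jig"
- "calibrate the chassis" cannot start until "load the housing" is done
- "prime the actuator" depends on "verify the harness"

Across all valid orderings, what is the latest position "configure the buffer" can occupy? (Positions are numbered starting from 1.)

Following the constraints forward from "configure the buffer", its only required successor is "activate the jig".
With 1 mandatory successor out of 11 steps total, the latest slot for "configure the buffer" is 11−1 = 10, and it's reachable by doing all non-successors before "configure the buffer".

10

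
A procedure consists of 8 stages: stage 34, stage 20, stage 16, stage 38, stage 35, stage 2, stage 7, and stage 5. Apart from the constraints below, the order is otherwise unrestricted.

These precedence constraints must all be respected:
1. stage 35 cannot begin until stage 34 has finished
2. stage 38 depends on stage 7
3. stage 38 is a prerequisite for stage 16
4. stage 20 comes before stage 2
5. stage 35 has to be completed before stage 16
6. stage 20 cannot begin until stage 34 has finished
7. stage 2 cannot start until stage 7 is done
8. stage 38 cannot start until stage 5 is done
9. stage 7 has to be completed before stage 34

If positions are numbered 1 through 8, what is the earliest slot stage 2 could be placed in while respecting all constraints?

Working backwards through the constraints from stage 2, its full set of required predecessors is stage 34, stage 20, stage 7 — 3 of them.
With 3 mandatory predecessors, the earliest stage 2 can sit is position 3+1 = 4, and placing just those 3 first achieves it.

4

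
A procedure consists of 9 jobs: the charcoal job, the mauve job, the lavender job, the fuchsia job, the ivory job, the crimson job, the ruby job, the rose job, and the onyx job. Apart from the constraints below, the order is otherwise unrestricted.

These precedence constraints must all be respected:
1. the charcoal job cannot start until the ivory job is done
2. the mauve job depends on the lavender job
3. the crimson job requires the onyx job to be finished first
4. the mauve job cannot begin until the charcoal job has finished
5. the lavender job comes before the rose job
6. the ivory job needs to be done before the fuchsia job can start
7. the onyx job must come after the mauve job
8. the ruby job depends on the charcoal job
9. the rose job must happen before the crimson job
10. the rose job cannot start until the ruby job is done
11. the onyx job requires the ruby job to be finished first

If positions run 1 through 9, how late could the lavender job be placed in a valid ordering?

The jobs that are forced after the lavender job, directly or by a chain of constraints, are the mauve job, the crimson job, the rose job, the onyx job. That's 4 jobs.
So at least 4 jobs follow the lavender job, putting the lavender job no later than position 5. That position is achievable by scheduling everything else first.

5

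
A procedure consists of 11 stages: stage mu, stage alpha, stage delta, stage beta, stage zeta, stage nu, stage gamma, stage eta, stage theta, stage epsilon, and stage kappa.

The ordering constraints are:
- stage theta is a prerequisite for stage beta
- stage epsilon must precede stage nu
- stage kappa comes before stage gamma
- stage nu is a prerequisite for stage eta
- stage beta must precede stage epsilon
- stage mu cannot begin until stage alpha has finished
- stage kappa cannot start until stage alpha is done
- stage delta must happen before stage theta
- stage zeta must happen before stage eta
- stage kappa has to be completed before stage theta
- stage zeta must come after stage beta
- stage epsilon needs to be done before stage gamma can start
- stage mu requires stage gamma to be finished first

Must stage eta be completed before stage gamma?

No

Nothing in the constraints links stage eta and stage gamma; they are unordered relative to each other.
There exist valid orderings with stage gamma before stage eta, so stage eta is not required to come first.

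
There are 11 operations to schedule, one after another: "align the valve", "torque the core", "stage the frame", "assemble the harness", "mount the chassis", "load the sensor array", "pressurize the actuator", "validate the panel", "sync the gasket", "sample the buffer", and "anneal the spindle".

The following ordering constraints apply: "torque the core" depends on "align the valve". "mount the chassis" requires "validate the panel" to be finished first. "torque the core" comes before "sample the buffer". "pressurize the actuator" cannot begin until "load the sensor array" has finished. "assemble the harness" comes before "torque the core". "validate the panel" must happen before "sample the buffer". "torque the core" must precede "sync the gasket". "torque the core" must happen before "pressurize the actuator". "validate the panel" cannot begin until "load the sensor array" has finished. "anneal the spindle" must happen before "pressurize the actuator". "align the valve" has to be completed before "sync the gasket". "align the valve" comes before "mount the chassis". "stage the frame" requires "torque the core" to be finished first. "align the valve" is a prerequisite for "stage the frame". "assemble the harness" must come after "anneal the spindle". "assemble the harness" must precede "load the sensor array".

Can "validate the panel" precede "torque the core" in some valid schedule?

The constraints leave "validate the panel" and "torque the core" unordered relative to each other; nothing requires "torque the core" earlier.
So a valid ordering placing "validate the panel" earlier than "torque the core" exists.

Yes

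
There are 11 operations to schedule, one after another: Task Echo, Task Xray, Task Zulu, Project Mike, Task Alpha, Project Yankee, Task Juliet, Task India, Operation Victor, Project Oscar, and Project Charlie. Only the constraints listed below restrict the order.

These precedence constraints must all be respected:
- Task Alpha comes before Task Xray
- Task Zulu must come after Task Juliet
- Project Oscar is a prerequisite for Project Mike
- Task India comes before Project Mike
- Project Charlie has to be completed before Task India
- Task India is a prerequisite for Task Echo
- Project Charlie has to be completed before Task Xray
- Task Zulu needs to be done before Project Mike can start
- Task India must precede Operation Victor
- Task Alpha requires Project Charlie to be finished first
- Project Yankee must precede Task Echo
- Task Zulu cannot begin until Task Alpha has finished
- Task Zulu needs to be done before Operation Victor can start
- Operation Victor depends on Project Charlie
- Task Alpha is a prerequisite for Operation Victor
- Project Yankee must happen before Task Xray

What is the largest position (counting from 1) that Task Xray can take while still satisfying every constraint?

Nothing depends on Task Xray, so it can be the final operation, position 11.

11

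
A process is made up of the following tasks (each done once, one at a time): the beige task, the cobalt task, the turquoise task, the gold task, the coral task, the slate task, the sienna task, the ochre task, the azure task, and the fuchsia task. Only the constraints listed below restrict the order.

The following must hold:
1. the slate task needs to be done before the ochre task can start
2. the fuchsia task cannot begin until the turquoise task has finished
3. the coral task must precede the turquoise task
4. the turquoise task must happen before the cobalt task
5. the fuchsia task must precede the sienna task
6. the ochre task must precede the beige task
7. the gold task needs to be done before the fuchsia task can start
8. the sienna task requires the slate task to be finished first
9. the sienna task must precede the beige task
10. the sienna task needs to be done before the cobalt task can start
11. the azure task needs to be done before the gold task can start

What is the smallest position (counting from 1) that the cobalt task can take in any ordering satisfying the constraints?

The tasks that are forced before the cobalt task, directly or transitively, are the turquoise task, the gold task, the coral task, the slate task, the sienna task, the azure task, the fuchsia task. That's 7 tasks.
So at minimum 7 tasks come before the cobalt task, putting the cobalt task no earlier than position 8. That position is achievable by scheduling exactly those predecessors first.

8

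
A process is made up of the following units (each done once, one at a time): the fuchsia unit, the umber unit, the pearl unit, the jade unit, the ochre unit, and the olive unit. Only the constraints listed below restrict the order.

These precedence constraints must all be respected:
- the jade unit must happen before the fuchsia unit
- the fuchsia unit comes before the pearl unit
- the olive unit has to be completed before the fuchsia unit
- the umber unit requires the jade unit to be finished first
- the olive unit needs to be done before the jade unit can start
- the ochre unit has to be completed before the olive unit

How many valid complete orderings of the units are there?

The ochre unit is the only unit with nothing required before it, so every ordering starts there.
Systematically extending each partial ordering one unit at a time and counting, there are 3 complete orderings.

3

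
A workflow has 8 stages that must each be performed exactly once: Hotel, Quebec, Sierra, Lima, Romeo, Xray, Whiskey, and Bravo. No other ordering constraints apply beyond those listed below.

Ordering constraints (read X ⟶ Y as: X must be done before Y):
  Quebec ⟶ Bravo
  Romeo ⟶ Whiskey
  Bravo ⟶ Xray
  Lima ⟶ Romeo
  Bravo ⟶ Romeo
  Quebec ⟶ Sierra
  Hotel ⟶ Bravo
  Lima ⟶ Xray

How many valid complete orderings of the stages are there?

The stages with no prerequisites are Hotel, Quebec, Lima; any of them can be placed first.
Counting all ways to extend the partial order to a total order gives 147.

147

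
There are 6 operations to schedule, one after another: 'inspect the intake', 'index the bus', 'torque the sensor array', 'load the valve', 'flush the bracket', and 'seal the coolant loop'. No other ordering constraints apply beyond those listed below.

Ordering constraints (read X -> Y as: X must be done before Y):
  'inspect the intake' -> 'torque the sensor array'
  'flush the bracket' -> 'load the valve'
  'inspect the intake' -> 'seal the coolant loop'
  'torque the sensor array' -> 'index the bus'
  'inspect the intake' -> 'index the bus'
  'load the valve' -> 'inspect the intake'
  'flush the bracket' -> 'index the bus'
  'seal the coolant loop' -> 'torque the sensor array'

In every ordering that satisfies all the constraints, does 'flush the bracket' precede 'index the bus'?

There is a constraint chain 'flush the bracket' → 'index the bus'.
So 'flush the bracket' must precede 'index the bus' in any valid ordering.

Yes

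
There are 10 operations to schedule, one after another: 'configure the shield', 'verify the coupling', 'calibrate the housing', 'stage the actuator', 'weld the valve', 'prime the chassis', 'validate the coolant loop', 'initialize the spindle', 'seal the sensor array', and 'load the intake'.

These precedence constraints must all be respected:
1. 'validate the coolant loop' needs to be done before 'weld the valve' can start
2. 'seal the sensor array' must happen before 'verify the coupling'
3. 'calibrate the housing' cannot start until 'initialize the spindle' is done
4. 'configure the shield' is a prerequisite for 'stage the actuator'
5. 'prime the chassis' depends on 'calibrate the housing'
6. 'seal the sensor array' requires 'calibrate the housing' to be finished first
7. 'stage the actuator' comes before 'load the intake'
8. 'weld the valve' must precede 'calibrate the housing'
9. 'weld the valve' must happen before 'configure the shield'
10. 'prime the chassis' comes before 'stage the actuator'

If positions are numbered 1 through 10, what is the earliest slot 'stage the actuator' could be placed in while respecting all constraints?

The operations that are forced before 'stage the actuator', directly or transitively, are 'configure the shield', 'calibrate the housing', 'weld the valve', 'prime the chassis', 'validate the coolant loop', 'initialize the spindle'. That's 6 operations.
So at minimum 6 operations come before 'stage the actuator', putting 'stage the actuator' no earlier than position 7. That position is achievable by scheduling exactly those predecessors first.

7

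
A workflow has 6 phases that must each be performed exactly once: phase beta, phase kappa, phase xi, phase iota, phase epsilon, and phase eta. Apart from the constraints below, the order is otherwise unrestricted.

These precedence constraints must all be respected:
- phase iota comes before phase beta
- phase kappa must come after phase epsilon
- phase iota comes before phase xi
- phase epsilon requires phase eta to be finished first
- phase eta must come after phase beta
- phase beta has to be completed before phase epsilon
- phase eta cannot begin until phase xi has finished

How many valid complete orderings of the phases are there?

2

Only phase iota has no prerequisites, so it must go first.
Systematically extending each partial ordering one phase at a time and counting, there are 2 complete orderings.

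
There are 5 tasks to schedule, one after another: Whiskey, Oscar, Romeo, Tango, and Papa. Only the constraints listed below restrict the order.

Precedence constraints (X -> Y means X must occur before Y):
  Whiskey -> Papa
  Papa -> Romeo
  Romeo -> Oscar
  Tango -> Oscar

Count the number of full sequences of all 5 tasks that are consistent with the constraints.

2 tasks have no prerequisites (Whiskey, Tango), so any of them could come first.
Enumerating by repeatedly choosing an available task (one whose prerequisites are all placed) gives 4 distinct complete orderings.

4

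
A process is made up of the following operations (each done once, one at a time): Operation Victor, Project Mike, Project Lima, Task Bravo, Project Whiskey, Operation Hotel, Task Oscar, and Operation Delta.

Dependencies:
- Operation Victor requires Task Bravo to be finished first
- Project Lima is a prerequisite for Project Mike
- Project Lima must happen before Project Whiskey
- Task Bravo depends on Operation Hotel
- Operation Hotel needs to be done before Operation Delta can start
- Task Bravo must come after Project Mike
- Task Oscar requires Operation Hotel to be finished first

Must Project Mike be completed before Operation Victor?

Yes

There is a constraint chain Project Mike → Task Bravo → Operation Victor.
So Project Mike must precede Operation Victor in any valid ordering.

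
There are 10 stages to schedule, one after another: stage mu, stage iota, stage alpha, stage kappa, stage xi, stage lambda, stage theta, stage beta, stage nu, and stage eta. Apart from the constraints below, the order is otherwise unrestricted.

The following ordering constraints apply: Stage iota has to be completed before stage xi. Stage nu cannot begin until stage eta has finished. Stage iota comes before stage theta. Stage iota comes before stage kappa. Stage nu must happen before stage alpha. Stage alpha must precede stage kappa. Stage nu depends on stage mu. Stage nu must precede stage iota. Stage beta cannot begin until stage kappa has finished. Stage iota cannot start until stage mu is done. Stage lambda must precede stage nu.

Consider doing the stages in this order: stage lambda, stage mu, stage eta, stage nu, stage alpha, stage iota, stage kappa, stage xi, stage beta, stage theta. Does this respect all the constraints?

Checking each listed constraint against this order: for instance, stage mu is in position 2 and stage iota in position 6, so that constraint holds — and the remaining constraints check out the same way.

Yes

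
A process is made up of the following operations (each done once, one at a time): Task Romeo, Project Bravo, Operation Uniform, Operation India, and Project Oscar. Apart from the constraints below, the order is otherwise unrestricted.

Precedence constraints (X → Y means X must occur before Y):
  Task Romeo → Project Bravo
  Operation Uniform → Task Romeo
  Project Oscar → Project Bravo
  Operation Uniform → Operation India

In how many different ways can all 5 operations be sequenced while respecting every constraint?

11

2 operations have no prerequisites (Operation Uniform, Project Oscar), so any of them could come first.
Systematically extending each partial ordering one operation at a time and counting, there are 11 complete orderings.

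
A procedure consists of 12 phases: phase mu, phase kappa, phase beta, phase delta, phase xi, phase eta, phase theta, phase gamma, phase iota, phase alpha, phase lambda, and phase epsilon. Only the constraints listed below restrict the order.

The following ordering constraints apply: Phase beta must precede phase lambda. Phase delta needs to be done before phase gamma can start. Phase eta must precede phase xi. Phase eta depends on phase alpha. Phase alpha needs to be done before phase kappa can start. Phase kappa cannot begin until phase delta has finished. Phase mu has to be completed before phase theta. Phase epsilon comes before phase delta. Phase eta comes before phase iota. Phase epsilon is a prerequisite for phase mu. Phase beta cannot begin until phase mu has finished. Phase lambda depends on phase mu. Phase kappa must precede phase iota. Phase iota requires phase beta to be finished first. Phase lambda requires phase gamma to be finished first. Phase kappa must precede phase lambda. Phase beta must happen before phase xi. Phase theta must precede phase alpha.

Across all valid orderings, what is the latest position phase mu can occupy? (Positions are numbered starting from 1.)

4

Following every chain forward from phase mu, the phases that must come later are phase kappa, phase beta, phase xi, phase eta, phase theta, phase iota, phase alpha, phase lambda — 8 of them.
With 8 mandatory successors out of 12 phases total, the latest slot for phase mu is 12−8 = 4, and it's reachable by doing all non-successors before phase mu.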